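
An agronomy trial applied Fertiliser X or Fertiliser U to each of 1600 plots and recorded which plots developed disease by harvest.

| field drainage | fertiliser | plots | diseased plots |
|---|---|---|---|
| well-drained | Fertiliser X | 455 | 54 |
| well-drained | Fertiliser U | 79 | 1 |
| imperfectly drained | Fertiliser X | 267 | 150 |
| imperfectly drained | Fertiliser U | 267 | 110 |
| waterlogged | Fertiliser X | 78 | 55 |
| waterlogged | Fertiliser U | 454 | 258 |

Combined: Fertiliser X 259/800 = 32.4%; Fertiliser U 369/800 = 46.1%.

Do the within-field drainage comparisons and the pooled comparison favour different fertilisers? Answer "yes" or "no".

yes

Within each field drainage level (well-drained 11.9% vs 1.3%; imperfectly drained 56.2% vs 41.2%; waterlogged 70.5% vs 56.8%), Fertiliser U has the lower rate every time. Pooled: 32.4% vs 46.1% — Fertiliser X has the lower rate overall. The two comparisons disagree.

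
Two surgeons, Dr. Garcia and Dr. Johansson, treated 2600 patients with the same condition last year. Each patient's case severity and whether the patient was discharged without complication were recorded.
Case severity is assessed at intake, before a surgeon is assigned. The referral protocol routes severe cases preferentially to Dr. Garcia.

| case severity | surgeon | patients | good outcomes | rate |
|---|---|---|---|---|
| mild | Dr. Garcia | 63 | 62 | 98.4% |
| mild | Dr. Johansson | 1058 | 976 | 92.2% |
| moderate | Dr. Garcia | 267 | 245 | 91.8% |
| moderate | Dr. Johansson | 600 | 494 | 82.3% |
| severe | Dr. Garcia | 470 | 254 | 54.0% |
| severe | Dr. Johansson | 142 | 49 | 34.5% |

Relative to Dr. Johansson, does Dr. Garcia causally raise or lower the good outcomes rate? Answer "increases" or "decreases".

increases

Since case severity is a pre-existing factor (not a product of the surgeon) and it affects the outcome on its own, it is a confounder. The stratified rates, not the pooled rate, identify the causal effect.
Within each level — mild: 98.4% vs 92.2%; moderate: 91.8% vs 82.3%; severe: 54.0% vs 34.5% — Dr. Garcia is higher every time.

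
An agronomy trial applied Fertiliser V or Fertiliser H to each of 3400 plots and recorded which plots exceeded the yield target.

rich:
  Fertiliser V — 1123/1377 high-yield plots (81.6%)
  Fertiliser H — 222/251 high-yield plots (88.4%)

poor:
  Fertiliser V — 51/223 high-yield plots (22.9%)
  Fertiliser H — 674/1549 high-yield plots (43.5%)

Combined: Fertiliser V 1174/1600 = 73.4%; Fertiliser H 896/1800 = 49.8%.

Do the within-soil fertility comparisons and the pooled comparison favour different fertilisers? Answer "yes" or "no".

yes

Within each soil fertility level (rich 81.6% vs 88.4%; poor 22.9% vs 43.5%), Fertiliser H has the higher rate every time. Pooled: 73.4% vs 49.8% — Fertiliser V has the higher rate overall. The two comparisons disagree.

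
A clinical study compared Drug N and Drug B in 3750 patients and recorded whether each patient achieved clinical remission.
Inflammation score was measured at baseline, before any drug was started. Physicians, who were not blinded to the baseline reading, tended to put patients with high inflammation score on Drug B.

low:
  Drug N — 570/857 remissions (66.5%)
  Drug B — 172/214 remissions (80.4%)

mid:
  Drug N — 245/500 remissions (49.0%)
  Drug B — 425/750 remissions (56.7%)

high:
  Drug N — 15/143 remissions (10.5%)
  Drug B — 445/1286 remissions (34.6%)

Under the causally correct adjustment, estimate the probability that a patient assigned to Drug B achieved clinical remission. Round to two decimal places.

0.55

Drug B is higher inside every inflammation score stratum but Drug N is higher in aggregate. Whether to stratify depends on how inflammation score relates to the drug.
The imbalance in inflammation score arose from how patients were allocated, not from anything the drug did; and inflammation score independently affects the outcome. The pooled gap is confounded — condition on inflammation score.
Standardising Drug B to the population inflammation score mix: 0.286·172/214 + 0.333·425/750 + 0.381·445/1286 = 0.550.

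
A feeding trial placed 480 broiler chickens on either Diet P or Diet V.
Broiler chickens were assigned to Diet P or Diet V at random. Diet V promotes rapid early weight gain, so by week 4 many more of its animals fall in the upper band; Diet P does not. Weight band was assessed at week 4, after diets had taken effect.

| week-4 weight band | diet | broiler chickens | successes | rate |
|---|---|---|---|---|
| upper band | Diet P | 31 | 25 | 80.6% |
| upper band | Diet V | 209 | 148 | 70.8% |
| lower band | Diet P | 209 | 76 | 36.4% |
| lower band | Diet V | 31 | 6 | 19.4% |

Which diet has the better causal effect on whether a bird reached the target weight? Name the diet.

Because the diet influences week-4 weight band, week-4 weight band is a post-treatment mediator, not a confounder. Stratifying on it would bias the estimate; the causal effect is the crude pooled difference.
Pooled: Diet P 42.1% vs Diet V 64.2%; Diet V is higher overall.

Diet V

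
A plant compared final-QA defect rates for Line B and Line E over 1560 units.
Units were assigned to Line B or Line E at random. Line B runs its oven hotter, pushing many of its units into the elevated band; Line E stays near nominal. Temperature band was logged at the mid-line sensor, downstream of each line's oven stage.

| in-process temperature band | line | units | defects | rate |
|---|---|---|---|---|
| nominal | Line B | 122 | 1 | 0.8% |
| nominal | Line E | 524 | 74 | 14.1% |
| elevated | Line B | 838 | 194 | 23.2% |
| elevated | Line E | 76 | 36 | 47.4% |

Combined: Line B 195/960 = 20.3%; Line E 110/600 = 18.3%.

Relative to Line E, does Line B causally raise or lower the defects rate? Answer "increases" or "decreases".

increases

The stratified and pooled comparisons disagree (Line B wins within each in-process temperature band; Line E wins overall), so the answer turns on the causal role of in-process temperature band.
In-process temperature band lies on the pathway line → in-process temperature band → outcome, so adjusting for it blocks the indirect effect. For the total causal effect of line, use the unadjusted pooled rates.
Pooled: Line B 20.3% vs Line E 18.3%; Line E is lower overall.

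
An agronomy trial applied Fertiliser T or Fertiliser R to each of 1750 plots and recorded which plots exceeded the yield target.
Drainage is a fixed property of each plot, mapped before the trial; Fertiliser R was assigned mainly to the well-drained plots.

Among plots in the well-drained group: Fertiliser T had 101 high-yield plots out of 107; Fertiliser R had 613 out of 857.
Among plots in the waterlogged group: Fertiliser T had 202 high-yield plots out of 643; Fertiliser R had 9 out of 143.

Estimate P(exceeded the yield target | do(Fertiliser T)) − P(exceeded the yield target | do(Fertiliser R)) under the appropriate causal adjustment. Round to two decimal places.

Nothing the fertiliser does changes field drainage; the imbalance is an allocation artefact. With field drainage also predicting the outcome, the pooled figure is confounded, and the within-stratum comparison is the causal one.
Adjusting over the population distribution of field drainage: 0.551·(0.944−0.715) + 0.449·(0.314−0.063) = +0.239.

+0.24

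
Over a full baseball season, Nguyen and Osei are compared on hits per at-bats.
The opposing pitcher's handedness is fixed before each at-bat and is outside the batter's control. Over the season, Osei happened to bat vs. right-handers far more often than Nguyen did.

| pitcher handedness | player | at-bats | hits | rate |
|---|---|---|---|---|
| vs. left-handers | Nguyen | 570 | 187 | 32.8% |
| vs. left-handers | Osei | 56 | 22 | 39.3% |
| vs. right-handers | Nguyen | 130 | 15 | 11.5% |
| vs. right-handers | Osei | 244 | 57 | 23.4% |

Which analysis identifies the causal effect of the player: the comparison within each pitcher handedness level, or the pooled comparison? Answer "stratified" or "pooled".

Since pitcher handedness is a pre-existing factor (not a product of the player) and it affects the outcome on its own, it is a confounder. The stratified rates, not the pooled rate, identify the causal effect.
Within each level — vs. left-handers: 32.8% vs 39.3%; vs. right-handers: 11.5% vs 23.4% — Osei is higher every time.

stratified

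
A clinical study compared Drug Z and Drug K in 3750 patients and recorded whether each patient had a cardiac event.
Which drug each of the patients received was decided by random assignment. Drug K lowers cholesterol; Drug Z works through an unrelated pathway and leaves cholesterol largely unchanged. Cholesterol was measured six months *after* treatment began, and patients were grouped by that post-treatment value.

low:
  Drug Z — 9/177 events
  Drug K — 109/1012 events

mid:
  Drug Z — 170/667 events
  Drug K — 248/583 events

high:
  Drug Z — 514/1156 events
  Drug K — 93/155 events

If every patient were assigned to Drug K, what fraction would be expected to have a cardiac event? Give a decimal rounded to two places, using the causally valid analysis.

0.26

Stratifying would compare drugs among patients the drugs themselves sorted into cholesterol groups — a form of selection on an intermediate. The unconditioned pooled rates give the total causal effect.
So P(outcome | do(Drug K)) is just the pooled rate for Drug K: 450/1750 = 0.257.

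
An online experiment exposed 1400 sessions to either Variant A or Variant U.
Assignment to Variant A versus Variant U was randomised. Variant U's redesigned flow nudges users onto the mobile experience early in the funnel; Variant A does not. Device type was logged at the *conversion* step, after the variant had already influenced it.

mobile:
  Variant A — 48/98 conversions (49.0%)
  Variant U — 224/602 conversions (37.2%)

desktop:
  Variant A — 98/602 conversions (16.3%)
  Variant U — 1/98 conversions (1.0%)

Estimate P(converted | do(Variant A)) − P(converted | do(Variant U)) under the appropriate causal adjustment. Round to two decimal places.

Stratifying would compare variants among sessions the variants themselves sorted into device type groups — a form of selection on an intermediate. The unconditioned pooled rates give the total causal effect.
The causal difference is the pooled difference: 0.209 − 0.321 = -0.113.

-0.11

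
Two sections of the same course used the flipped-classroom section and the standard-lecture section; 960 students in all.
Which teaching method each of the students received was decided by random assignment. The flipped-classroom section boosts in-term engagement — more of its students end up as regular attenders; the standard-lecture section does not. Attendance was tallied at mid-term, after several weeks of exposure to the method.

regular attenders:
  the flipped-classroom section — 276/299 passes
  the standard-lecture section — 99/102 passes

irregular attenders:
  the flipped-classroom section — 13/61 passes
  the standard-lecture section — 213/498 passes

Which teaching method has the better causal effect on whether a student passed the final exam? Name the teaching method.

Mid-term attendance lies on the pathway teaching method → mid-term attendance → outcome, so adjusting for it blocks the indirect effect. For the total causal effect of teaching method, use the unadjusted pooled rates.
Pooled: the flipped-classroom section 80.3% vs the standard-lecture section 52.0%; the flipped-classroom section is higher overall.

the flipped-classroom section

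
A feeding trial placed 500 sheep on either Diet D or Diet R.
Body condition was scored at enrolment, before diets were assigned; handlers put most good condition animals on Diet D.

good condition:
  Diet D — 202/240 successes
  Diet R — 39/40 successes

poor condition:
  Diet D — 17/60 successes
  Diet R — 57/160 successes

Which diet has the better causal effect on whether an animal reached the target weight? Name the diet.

The stratified and pooled comparisons disagree (Diet R wins within each starting body condition; Diet D wins overall), so the answer turns on the causal role of starting body condition.
Starting body condition differs across diets for reasons unrelated to any effect of the diet itself, and it separately predicts the outcome — a classic confounder. We must compare within starting body condition levels.
Within each level — good condition: 84.2% vs 97.5%; poor condition: 28.3% vs 35.6% — Diet R is higher every time.

Diet R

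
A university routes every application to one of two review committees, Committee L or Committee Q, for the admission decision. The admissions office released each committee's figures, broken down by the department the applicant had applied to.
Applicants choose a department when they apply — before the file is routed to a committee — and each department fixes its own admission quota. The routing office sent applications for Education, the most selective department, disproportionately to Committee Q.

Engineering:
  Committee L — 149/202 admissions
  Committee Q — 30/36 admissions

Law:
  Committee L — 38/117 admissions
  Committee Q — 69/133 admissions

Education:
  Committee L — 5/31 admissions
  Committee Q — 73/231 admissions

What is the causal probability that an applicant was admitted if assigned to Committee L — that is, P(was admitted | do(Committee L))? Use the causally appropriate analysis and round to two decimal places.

Committee Q is higher inside every department stratum but Committee L is higher in aggregate. Whether to stratify depends on how department relates to the review committee.
Since department is a pre-existing factor (not a product of the review committee) and it affects the outcome on its own, it is a confounder. The stratified rates, not the pooled rate, identify the causal effect.
Standardising Committee L to the population department mix: 0.317·149/202 + 0.333·38/117 + 0.349·5/31 = 0.399.

0.40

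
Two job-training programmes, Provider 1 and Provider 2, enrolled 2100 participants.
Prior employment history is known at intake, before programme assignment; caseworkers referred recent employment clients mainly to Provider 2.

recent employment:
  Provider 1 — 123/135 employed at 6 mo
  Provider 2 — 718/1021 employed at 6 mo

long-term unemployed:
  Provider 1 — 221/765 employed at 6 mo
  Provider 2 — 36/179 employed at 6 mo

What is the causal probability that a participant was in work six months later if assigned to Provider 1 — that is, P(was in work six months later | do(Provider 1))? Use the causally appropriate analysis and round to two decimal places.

0.63

Prior employment history differs across programmes for reasons unrelated to any effect of the programme itself, and it separately predicts the outcome — a classic confounder. We must compare within prior employment history levels.
Standardising Provider 1 to the population prior employment history mix: 0.550·123/135 + 0.450·221/765 = 0.631.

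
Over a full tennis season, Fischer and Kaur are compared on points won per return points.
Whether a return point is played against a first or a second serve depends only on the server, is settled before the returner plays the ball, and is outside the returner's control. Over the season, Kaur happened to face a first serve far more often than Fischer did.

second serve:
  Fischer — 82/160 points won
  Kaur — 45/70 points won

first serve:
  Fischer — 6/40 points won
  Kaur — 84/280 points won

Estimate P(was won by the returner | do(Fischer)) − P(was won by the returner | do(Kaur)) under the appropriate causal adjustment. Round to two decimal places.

Kaur is higher inside every serve type stratum but Fischer is higher in aggregate. Whether to stratify depends on how serve type relates to the player.
Serve type differs across players for reasons unrelated to any effect of the player itself, and it separately predicts the outcome — a classic confounder. We must compare within serve type levels.
Adjusting over the population distribution of serve type: 0.418·(0.512−0.643) + 0.582·(0.150−0.300) = -0.142.

-0.14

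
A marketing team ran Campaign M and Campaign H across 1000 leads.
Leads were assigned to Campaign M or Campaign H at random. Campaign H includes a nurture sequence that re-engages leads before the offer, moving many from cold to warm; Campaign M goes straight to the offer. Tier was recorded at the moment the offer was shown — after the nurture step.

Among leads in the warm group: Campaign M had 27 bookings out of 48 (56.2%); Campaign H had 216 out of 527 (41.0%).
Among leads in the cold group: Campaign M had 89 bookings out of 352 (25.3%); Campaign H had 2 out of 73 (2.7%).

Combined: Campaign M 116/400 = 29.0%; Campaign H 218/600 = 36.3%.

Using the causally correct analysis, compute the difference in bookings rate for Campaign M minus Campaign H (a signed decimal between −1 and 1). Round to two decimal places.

-0.07

Engagement tier is recorded after the campaign and is itself shifted by it — it sits on the causal path from campaign to outcome. Conditioning on a mediator would strip out part of the effect we want; the pooled comparison gives the total causal effect.
The causal difference is the pooled difference: 0.290 − 0.363 = -0.073.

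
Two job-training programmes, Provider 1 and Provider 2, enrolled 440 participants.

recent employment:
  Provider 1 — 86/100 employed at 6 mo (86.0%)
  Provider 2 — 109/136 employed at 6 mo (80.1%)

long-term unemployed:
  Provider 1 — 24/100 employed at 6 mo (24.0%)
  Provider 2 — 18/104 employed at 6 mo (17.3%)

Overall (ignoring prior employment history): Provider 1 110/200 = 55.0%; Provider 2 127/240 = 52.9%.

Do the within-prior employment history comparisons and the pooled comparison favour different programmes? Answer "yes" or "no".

no

Within each prior employment history level (recent employment 86.0% vs 80.1%; long-term unemployed 24.0% vs 17.3%), Provider 1 has the higher rate every time. Pooled: 55.0% vs 52.9% — Provider 1 has the higher rate overall. They agree.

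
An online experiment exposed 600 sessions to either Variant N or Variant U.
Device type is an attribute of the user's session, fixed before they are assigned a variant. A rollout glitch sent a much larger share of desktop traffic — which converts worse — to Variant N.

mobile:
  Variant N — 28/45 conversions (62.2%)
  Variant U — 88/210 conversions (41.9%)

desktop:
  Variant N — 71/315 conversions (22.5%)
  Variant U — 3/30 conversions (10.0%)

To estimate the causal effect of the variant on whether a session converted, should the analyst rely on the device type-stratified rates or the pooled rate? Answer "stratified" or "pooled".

Within every device type level Variant N has the higher rate, yet pooled Variant U does — Simpson's reversal.
Device type satisfies the back-door criterion: it is not a descendant of the variant, and it blocks the spurious path from variant to outcome. Adjusting for it (i.e., using the within-device type rates) gives the causal effect.
Within each level — mobile: 62.2% vs 41.9%; desktop: 22.5% vs 10.0% — Variant N is higher every time.

stratified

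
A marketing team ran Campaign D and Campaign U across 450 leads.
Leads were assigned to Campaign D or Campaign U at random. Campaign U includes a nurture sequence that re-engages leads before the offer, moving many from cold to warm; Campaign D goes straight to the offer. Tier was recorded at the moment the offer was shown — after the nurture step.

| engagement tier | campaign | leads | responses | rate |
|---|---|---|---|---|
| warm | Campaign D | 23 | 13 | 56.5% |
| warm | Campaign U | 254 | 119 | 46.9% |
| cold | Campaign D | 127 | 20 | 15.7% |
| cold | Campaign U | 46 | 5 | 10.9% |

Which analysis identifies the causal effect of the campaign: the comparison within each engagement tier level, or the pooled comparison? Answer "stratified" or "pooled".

pooled

Within every engagement tier level Campaign D has the higher rate, yet pooled Campaign U does — Simpson's reversal.
Engagement tier is recorded after the campaign and is itself shifted by it — it sits on the causal path from campaign to outcome. Conditioning on a mediator would strip out part of the effect we want; the pooled comparison gives the total causal effect.
Pooled: Campaign D 22.0% vs Campaign U 41.3%; Campaign U is higher overall.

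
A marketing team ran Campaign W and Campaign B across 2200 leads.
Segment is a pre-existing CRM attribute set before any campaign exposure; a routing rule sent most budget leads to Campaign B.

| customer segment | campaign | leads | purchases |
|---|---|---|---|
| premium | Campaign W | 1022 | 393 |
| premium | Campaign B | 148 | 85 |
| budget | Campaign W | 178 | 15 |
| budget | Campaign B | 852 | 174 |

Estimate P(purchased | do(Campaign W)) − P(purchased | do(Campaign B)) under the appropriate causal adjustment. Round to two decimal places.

-0.16

The imbalance in customer segment arose from how leads were allocated, not from anything the campaign did; and customer segment independently affects the outcome. The pooled gap is confounded — condition on customer segment.
Adjusting over the population distribution of customer segment: 0.532·(0.385−0.574) + 0.468·(0.084−0.204) = -0.157.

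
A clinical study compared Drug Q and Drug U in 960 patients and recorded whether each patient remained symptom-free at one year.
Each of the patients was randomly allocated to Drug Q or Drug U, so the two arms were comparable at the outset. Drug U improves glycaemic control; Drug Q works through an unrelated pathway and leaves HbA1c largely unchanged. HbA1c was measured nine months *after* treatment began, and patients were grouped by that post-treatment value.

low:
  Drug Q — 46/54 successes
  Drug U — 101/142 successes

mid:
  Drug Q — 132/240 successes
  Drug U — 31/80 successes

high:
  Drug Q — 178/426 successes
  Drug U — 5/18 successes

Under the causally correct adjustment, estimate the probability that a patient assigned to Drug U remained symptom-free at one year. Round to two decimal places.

Drug Q is higher inside every HbA1c stratum but Drug U is higher in aggregate. Whether to stratify depends on how HbA1c relates to the drug.
HbA1c is recorded after the drug and is itself shifted by it — it sits on the causal path from drug to outcome. Conditioning on a mediator would strip out part of the effect we want; the pooled comparison gives the total causal effect.
So P(outcome | do(Drug U)) is just the pooled rate for Drug U: 137/240 = 0.571.

0.57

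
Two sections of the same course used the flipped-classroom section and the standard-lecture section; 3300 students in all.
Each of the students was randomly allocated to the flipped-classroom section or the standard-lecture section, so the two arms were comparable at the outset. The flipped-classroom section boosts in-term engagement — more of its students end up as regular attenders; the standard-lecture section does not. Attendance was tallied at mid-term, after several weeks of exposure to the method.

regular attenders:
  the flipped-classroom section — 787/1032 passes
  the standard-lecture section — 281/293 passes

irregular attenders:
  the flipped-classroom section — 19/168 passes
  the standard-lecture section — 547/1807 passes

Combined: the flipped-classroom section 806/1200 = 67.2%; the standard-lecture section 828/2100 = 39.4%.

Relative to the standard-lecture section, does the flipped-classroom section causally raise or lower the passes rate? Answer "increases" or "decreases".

increases

Stratifying would compare teaching methods among students the teaching methods themselves sorted into mid-term attendance groups — a form of selection on an intermediate. The unconditioned pooled rates give the total causal effect.
Pooled: the flipped-classroom section 67.2% vs the standard-lecture section 39.4%; the flipped-classroom section is higher overall.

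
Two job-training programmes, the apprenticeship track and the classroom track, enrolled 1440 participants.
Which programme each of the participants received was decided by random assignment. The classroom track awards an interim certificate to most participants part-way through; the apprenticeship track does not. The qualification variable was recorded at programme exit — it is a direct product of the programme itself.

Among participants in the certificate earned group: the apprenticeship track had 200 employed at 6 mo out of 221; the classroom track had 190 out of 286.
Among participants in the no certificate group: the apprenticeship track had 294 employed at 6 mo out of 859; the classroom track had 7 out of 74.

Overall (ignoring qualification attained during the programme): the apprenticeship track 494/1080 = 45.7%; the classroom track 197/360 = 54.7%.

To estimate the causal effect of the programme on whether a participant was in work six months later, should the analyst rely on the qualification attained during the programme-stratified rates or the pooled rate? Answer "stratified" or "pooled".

the apprenticeship track is higher inside every qualification attained during the programme stratum but the classroom track is higher in aggregate. Whether to stratify depends on how qualification attained during the programme relates to the programme.
Qualification attained during the programme lies on the pathway programme → qualification attained during the programme → outcome, so adjusting for it blocks the indirect effect. For the total causal effect of programme, use the unadjusted pooled rates.
Pooled: the apprenticeship track 45.7% vs the classroom track 54.7%; the classroom track is higher overall.

pooled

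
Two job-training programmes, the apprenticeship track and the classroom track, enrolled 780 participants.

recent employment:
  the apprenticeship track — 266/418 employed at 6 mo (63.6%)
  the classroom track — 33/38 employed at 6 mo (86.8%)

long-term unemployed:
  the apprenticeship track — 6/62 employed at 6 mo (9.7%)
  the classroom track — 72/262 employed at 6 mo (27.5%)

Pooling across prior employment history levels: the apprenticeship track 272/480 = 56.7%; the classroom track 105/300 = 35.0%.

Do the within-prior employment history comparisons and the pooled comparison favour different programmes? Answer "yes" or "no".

Within each prior employment history level (recent employment 63.6% vs 86.8%; long-term unemployed 9.7% vs 27.5%), the classroom track has the higher rate every time. Pooled: 56.7% vs 35.0% — the apprenticeship track has the higher rate overall. The two comparisons disagree.

yes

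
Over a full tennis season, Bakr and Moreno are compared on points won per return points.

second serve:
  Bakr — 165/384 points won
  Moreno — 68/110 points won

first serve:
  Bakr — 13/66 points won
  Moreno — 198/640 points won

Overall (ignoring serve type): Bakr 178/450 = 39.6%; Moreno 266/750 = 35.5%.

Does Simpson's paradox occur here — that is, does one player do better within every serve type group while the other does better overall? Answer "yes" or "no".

yes

Within each serve type level (second serve 43.0% vs 61.8%; first serve 19.7% vs 30.9%), Moreno has the higher rate every time. Pooled: 39.6% vs 35.5% — Bakr has the higher rate overall. The two comparisons disagree.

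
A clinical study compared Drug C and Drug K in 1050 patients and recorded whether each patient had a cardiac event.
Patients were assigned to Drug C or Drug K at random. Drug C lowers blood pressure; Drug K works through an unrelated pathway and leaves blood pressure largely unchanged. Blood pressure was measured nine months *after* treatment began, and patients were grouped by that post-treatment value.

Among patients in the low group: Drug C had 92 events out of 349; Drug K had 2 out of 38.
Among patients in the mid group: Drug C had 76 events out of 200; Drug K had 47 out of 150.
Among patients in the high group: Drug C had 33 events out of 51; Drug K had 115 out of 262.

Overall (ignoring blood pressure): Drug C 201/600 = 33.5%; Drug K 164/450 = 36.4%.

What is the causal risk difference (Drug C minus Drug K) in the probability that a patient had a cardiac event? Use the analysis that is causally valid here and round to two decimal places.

-0.03

The blood pressure-specific comparison favours Drug K throughout, but the pooled figures favour Drug C. The question is whether to condition on blood pressure.
Blood pressure lies on the pathway drug → blood pressure → outcome, so adjusting for it blocks the indirect effect. For the total causal effect of drug, use the unadjusted pooled rates.
The causal difference is the pooled difference: 0.335 − 0.364 = -0.029.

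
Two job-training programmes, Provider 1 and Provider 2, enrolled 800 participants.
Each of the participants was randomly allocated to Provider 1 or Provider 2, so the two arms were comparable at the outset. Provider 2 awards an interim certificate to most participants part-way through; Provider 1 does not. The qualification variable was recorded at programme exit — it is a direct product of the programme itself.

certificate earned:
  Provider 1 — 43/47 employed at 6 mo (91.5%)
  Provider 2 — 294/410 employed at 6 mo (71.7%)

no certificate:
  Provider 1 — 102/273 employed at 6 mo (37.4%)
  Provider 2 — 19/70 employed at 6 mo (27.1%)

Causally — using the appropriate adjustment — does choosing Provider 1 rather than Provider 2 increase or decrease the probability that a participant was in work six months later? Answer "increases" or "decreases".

decreases

Qualification attained during the programme here is a post-treatment variable shaped by the programme; conditioning on it would introduce bias rather than remove it. The overall comparison is the causal one.
Pooled: Provider 1 45.3% vs Provider 2 65.2%; Provider 2 is higher overall.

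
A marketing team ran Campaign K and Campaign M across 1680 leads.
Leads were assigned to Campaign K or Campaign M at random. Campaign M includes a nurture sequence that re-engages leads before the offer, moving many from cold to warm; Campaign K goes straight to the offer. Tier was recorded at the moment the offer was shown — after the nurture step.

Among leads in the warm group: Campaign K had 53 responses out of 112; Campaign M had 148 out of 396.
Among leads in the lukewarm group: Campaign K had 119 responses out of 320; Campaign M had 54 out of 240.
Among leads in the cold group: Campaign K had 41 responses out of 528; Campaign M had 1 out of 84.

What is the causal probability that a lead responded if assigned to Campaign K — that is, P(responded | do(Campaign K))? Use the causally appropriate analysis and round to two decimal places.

Stratifying would compare campaigns among leads the campaigns themselves sorted into engagement tier groups — a form of selection on an intermediate. The unconditioned pooled rates give the total causal effect.
So P(outcome | do(Campaign K)) is just the pooled rate for Campaign K: 213/960 = 0.222.

0.22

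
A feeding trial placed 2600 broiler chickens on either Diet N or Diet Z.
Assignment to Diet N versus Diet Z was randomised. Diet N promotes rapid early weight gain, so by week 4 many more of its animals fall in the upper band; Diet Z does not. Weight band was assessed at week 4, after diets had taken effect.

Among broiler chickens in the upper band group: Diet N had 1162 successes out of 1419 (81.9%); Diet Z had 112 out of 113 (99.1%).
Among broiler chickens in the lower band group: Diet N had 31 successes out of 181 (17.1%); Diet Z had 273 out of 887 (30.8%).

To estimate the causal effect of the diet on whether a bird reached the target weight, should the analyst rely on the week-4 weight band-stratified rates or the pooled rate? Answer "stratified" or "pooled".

pooled

Week-4 weight band is recorded after the diet and is itself shifted by it — it sits on the causal path from diet to outcome. Conditioning on a mediator would strip out part of the effect we want; the pooled comparison gives the total causal effect.
Pooled: Diet N 74.6% vs Diet Z 38.5%; Diet N is higher overall.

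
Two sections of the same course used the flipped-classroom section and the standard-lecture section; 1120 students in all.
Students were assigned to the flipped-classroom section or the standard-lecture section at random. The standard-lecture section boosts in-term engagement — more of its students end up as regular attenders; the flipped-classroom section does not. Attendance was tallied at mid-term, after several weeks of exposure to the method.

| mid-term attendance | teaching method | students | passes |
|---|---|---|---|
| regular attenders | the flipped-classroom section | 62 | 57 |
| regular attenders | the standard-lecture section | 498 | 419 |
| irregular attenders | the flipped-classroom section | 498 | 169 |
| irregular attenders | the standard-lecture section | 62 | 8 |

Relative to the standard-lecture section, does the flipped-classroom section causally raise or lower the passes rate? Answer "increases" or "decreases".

decreases

The mid-term attendance-specific comparison favours the flipped-classroom section throughout, but the pooled figures favour the standard-lecture section. The question is whether to condition on mid-term attendance.
Mid-term attendance lies on the pathway teaching method → mid-term attendance → outcome, so adjusting for it blocks the indirect effect. For the total causal effect of teaching method, use the unadjusted pooled rates.
Pooled: the flipped-classroom section 40.4% vs the standard-lecture section 76.2%; the standard-lecture section is higher overall.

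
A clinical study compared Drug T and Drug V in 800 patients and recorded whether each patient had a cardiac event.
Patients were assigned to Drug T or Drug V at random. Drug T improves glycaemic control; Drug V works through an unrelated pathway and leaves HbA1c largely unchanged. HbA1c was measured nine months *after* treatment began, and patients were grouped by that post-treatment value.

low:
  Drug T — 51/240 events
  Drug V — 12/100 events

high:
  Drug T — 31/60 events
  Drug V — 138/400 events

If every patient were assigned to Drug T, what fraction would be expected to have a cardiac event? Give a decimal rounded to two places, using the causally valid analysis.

Within every HbA1c level Drug V has the lower rate, yet pooled Drug T does — Simpson's reversal.
Because the drug influences HbA1c, HbA1c is a post-treatment mediator, not a confounder. Stratifying on it would bias the estimate; the causal effect is the crude pooled difference.
So P(outcome | do(Drug T)) is just the pooled rate for Drug T: 82/300 = 0.273.

0.27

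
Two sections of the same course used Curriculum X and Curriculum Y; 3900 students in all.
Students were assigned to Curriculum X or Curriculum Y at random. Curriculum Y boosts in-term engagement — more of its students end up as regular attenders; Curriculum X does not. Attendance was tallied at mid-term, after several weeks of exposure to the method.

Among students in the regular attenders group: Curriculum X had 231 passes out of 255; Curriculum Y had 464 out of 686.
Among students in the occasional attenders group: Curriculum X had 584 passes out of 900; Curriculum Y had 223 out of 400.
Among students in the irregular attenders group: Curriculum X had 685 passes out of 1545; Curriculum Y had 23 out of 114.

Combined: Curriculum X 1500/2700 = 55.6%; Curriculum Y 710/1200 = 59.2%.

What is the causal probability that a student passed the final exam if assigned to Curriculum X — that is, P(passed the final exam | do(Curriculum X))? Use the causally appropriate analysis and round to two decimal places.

Stratifying would compare teaching methods among students the teaching methods themselves sorted into mid-term attendance groups — a form of selection on an intermediate. The unconditioned pooled rates give the total causal effect.
So P(outcome | do(Curriculum X)) is just the pooled rate for Curriculum X: 1500/2700 = 0.556.

0.56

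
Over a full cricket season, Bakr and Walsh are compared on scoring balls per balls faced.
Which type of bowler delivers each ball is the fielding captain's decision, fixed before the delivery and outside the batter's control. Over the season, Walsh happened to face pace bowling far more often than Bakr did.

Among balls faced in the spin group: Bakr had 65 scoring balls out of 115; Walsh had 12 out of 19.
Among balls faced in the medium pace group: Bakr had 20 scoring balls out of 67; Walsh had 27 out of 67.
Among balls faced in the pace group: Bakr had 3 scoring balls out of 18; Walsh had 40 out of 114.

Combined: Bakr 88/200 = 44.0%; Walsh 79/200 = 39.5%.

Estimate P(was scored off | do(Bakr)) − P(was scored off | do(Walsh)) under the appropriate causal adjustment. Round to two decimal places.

Walsh is higher inside every bowling type stratum but Bakr is higher in aggregate. Whether to stratify depends on how bowling type relates to the player.
Bowling type satisfies the back-door criterion: it is not a descendant of the player, and it blocks the spurious path from player to outcome. Adjusting for it (i.e., using the within-bowling type rates) gives the causal effect.
Adjusting over the population distribution of bowling type: 0.335·(0.565−0.632) + 0.335·(0.299−0.403) + 0.330·(0.167−0.351) = -0.118.

-0.12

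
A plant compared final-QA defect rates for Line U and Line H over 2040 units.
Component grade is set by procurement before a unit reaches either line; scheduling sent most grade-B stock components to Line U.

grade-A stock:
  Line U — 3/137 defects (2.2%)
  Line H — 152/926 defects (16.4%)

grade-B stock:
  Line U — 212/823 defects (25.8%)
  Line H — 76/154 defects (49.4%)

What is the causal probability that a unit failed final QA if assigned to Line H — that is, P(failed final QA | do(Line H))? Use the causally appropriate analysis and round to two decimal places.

The imbalance in component grade arose from how units were allocated, not from anything the line did; and component grade independently affects the outcome. The pooled gap is confounded — condition on component grade.
Standardising Line H to the population component grade mix: 0.521·152/926 + 0.479·76/154 = 0.322.

0.32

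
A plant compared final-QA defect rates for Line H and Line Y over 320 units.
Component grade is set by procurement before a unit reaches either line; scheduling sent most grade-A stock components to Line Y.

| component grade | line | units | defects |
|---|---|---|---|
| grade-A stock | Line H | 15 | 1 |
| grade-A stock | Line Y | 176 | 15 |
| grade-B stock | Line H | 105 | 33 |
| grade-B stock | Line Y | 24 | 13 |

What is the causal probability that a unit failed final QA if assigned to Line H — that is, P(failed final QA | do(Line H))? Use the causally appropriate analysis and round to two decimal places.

Within every component grade level Line H has the lower rate, yet pooled Line Y does — Simpson's reversal.
Component grade differs across lines for reasons unrelated to any effect of the line itself, and it separately predicts the outcome — a classic confounder. We must compare within component grade levels.
Standardising Line H to the population component grade mix: 0.597·1/15 + 0.403·33/105 = 0.166.

0.17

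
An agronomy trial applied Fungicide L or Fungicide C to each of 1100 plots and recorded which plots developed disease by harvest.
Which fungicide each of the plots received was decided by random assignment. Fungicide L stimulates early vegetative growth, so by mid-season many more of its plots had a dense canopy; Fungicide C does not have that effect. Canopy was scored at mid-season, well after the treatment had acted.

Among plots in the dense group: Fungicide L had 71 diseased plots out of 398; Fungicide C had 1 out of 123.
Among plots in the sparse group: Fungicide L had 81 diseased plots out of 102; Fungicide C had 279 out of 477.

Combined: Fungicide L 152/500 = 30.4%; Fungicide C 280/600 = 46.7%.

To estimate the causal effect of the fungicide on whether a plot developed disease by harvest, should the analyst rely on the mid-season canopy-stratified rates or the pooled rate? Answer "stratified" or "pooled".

The distribution of mid-season canopy is itself part of what the fungicide does — it is an intermediate outcome. Holding it fixed would remove that part of the effect; the total effect is the pooled difference.
Pooled: Fungicide L 30.4% vs Fungicide C 46.7%; Fungicide L is lower overall.

pooled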